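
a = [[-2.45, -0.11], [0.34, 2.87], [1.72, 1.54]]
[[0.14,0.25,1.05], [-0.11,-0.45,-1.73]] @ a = [[1.55, 2.32],[-2.86, -3.94]]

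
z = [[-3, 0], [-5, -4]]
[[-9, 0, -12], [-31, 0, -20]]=z@ [[3, 0, 4], [4, 0, 0]]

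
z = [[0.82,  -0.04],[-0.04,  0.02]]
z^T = [[0.82, -0.04], [-0.04, 0.02]]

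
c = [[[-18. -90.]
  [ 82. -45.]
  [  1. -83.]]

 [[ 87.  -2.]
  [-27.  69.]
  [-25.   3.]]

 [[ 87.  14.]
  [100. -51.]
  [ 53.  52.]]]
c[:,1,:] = [[82.0, -45.0], [-27.0, 69.0], [100.0, -51.0]]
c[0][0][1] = -90.0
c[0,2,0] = 1.0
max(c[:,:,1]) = 69.0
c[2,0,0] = 87.0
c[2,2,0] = 53.0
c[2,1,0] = 100.0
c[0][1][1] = -45.0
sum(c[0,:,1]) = -218.0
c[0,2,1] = -83.0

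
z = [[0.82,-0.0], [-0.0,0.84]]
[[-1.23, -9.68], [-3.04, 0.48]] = z @ [[-1.50, -11.8], [-3.62, 0.57]]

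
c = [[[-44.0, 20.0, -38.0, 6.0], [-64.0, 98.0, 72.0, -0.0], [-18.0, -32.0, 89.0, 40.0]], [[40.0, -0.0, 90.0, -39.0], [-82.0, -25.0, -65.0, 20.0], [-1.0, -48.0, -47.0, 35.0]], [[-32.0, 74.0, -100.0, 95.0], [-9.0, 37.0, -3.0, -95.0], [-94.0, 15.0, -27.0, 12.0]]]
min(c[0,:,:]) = -64.0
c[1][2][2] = -47.0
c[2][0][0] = -32.0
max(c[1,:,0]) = 40.0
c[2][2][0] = -94.0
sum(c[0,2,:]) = 79.0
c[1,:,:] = [[40.0, -0.0, 90.0, -39.0], [-82.0, -25.0, -65.0, 20.0], [-1.0, -48.0, -47.0, 35.0]]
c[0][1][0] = -64.0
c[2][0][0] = -32.0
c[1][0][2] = 90.0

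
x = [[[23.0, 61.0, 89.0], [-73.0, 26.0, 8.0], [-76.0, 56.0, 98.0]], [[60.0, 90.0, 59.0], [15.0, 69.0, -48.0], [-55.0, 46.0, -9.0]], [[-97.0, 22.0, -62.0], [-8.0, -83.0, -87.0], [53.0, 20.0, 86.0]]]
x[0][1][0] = -73.0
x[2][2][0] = 53.0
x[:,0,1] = [61.0, 90.0, 22.0]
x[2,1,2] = -87.0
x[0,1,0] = -73.0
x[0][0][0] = 23.0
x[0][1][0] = -73.0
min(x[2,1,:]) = -87.0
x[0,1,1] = 26.0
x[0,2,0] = -76.0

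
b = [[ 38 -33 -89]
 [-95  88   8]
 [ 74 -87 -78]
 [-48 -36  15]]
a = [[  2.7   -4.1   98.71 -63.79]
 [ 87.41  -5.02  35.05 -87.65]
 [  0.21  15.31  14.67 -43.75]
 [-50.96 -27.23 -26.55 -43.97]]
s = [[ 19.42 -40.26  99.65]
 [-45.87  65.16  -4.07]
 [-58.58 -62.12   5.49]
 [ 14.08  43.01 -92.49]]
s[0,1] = -40.26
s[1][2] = -4.07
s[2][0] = -58.58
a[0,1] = -4.1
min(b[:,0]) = -95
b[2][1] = -87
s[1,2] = -4.07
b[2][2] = -78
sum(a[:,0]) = 39.35999999999999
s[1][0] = -45.87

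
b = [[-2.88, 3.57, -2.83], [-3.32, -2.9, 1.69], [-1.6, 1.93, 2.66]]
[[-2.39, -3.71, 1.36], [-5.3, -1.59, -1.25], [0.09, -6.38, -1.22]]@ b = [[17.02, 4.85, 4.11], [22.54, -16.72, 8.99], [22.87, 16.47, -14.28]]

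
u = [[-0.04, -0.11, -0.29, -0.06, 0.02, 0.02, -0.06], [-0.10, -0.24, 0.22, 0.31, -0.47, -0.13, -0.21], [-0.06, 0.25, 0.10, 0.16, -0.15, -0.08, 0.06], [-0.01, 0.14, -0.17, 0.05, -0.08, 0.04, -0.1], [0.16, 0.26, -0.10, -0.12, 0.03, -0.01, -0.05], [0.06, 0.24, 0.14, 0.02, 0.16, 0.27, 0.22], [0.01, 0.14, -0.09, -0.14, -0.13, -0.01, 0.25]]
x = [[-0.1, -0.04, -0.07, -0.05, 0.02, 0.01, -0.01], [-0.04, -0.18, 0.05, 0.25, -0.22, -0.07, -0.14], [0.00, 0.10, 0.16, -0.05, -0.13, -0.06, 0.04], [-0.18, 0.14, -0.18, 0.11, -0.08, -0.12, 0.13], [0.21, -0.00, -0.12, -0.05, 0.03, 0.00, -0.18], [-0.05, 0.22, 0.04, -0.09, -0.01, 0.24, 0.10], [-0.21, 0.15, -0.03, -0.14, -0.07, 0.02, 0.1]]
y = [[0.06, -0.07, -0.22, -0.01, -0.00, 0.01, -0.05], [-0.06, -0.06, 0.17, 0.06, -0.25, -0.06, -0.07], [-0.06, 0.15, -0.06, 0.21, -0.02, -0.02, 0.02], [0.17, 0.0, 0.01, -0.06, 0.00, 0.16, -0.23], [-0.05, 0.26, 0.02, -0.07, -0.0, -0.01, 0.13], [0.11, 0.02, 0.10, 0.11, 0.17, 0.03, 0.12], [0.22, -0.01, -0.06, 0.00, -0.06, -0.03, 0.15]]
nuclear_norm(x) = 1.88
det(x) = -0.00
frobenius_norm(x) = 0.84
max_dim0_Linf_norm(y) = 0.26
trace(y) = 0.06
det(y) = -0.00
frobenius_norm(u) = 1.13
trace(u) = 0.42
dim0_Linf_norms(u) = [0.16, 0.26, 0.29, 0.31, 0.47, 0.27, 0.25]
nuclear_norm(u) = 2.45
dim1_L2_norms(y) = [0.24, 0.33, 0.27, 0.33, 0.3, 0.28, 0.28]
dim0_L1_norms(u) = [0.44, 1.38, 1.11, 0.86, 1.04, 0.56, 0.95]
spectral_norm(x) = 0.55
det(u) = 0.00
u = x + y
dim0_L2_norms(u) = [0.21, 0.54, 0.46, 0.4, 0.54, 0.31, 0.42]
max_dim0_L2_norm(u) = 0.54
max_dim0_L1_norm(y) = 0.77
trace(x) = 0.36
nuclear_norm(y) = 1.86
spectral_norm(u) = 0.81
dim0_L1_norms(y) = [0.73, 0.57, 0.64, 0.52, 0.5, 0.32, 0.77]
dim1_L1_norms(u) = [0.6, 1.68, 0.86, 0.59, 0.73, 1.11, 0.77]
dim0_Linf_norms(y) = [0.22, 0.26, 0.22, 0.21, 0.25, 0.16, 0.23]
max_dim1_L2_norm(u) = 0.7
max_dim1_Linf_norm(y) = 0.26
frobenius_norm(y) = 0.78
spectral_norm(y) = 0.42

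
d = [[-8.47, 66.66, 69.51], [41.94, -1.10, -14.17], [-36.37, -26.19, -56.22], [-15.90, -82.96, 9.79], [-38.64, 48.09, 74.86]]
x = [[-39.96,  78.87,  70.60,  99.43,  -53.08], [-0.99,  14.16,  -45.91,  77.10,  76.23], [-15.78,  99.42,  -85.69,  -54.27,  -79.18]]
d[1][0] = 41.94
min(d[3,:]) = -82.96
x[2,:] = [-15.78, 99.42, -85.69, -54.27, -79.18]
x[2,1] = 99.42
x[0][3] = 99.43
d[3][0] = -15.9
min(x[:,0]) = -39.96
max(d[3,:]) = 9.79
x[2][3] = -54.27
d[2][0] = -36.37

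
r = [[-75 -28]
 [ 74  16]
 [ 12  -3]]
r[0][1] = -28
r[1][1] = 16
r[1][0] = 74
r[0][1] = -28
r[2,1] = -3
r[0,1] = -28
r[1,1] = 16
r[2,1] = -3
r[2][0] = 12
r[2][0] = 12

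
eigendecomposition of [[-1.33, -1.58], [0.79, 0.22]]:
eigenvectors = [[(0.82+0j), (0.82-0j)], [-0.40-0.42j, -0.40+0.42j]]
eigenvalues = [(-0.55+0.8j), (-0.55-0.8j)]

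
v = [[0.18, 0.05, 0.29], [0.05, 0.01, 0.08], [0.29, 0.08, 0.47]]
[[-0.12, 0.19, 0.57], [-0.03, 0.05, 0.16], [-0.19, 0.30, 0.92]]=v@[[0.52, 1.59, 0.58], [-1.54, 0.89, -0.51], [-0.47, -0.50, 1.69]]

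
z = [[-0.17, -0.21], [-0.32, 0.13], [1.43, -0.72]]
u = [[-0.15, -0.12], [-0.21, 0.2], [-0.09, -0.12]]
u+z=[[-0.32, -0.33], [-0.53, 0.33], [1.34, -0.84]]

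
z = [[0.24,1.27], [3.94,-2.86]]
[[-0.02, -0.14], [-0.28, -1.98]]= z @ [[-0.07, -0.51], [-0.00, -0.01]]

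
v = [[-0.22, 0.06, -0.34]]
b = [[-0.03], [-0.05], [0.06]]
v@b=[[-0.02]]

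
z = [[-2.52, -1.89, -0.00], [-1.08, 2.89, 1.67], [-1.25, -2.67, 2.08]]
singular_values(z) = [4.64, 3.26, 1.77]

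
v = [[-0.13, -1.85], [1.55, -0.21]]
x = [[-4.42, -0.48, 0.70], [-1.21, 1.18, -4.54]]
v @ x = [[2.81, -2.12, 8.31], [-6.60, -0.99, 2.04]]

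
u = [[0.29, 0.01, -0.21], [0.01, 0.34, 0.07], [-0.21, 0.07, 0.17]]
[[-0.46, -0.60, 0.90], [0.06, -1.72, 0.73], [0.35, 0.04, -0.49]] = u @ [[-1.15,-4.91,-0.33], [0.08,-4.06,3.10], [0.59,-4.13,-4.57]]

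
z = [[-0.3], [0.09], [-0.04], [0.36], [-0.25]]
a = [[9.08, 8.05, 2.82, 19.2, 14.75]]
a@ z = [[1.11]]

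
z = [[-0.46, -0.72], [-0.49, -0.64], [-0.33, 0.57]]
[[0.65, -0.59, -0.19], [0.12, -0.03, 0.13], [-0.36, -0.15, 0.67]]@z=[[0.05, -0.2], [-0.08, 0.01], [0.02, 0.74]]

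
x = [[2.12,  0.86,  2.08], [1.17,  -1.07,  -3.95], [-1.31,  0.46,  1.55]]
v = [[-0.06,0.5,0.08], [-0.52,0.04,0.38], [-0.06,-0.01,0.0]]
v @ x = [[0.35, -0.55, -1.98], [-1.55, -0.32, -0.65], [-0.14, -0.04, -0.09]]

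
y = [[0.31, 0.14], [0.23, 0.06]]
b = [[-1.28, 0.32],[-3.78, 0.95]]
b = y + [[-1.59, 0.18], [-4.01, 0.89]]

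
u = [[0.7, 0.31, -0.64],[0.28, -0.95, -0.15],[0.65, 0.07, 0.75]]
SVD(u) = [[-0.33,  0.87,  -0.37], [0.91,  0.40,  0.12], [0.25,  -0.29,  -0.92]] @ diag([1.0025615210382435, 0.9978342480835148, 0.9940810881840012]) @ [[0.19,-0.95,0.26],[0.53,-0.13,-0.84],[-0.83,-0.30,-0.48]]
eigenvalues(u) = [(0.75+0.65j), (0.75-0.65j), (-1+0j)]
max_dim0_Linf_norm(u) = 0.95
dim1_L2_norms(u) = [1.0, 1.0, 0.99]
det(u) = -0.99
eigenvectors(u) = [[0.00+0.70j, -0.7j, (0.17+0j)], [(-0.02+0.12j), (-0.02-0.12j), (-0.99+0j)], [0.71+0.00j, (0.71-0j), -0.02+0.00j]]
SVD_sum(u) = [[-0.06, 0.31, -0.09],[0.17, -0.86, 0.24],[0.05, -0.24, 0.07]] + [[0.46, -0.11, -0.73], [0.21, -0.05, -0.33], [-0.16, 0.04, 0.24]] + [[0.30,0.11,0.17], [-0.10,-0.04,-0.06], [0.76,0.27,0.44]]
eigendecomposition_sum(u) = [[(0.36+0.32j), (0.07+0.05j), -0.32+0.37j], [(0.06+0.06j), (0.01+0.01j), (-0.06+0.06j)], [(0.32-0.37j), (0.05-0.07j), 0.38+0.33j]] + [[0.36-0.32j,(0.07-0.05j),(-0.32-0.37j)], [(0.06-0.06j),0.01-0.01j,-0.06-0.06j], [(0.32+0.37j),(0.05+0.07j),0.38-0.33j]] + [[(-0.03-0j), 0.17-0.00j, 0j], [0.17+0.00j, (-0.97+0j), -0.02-0.00j], [0j, -0.02+0.00j, -0.00-0.00j]]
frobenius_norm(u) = 1.73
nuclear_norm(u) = 2.99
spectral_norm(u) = 1.00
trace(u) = 0.50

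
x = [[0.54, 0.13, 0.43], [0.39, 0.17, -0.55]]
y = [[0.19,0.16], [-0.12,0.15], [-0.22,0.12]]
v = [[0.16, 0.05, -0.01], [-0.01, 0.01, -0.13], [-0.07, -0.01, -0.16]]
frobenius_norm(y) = 0.40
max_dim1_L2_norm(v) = 0.17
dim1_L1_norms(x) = [1.1, 1.11]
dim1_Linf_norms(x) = [0.54, 0.55]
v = y @ x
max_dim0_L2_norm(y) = 0.31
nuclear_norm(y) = 0.56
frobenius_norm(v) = 0.28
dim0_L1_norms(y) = [0.53, 0.43]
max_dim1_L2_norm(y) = 0.25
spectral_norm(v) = 0.22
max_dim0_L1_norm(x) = 0.98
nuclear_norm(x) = 1.40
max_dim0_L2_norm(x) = 0.7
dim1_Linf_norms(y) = [0.19, 0.15, 0.22]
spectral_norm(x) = 0.70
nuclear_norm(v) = 0.39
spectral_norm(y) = 0.32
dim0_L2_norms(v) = [0.17, 0.05, 0.21]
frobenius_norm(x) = 0.99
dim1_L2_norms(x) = [0.7, 0.7]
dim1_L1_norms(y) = [0.35, 0.27, 0.34]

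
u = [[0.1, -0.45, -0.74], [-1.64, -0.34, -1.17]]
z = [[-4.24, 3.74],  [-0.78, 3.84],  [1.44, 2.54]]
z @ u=[[-6.56, 0.64, -1.24], [-6.38, -0.95, -3.92], [-4.02, -1.51, -4.04]]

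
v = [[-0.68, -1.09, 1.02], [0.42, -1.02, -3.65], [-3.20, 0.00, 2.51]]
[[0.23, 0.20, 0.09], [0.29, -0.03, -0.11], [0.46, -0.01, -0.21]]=v@[[-0.19, 0.05, 0.12], [-0.15, -0.16, -0.09], [-0.06, 0.06, 0.07]]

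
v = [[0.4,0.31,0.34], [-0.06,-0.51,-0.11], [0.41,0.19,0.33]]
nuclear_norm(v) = 1.29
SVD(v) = [[-0.67, -0.19, -0.72], [0.45, -0.87, -0.18], [-0.59, -0.44, 0.67]] @ diag([0.9017692646184453, 0.38394108487657463, 0.0011986381053076794]) @ [[-0.6, -0.61, -0.52],[-0.54, 0.79, -0.3],[0.6, 0.1, -0.80]]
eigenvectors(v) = [[0.70, -0.6, -0.31], [-0.10, -0.1, 0.95], [0.71, 0.80, -0.07]]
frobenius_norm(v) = 0.98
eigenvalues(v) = [0.7, -0.0, -0.48]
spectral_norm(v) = 0.90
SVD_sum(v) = [[0.36, 0.37, 0.32], [-0.24, -0.25, -0.21], [0.32, 0.32, 0.28]] + [[0.04, -0.06, 0.02],[0.18, -0.26, 0.1],[0.09, -0.13, 0.05]] + [[-0.00, -0.00, 0.00], [-0.00, -0.00, 0.0], [0.0, 0.00, -0.0]]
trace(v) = 0.22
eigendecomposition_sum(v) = [[0.40,0.15,0.32], [-0.06,-0.02,-0.05], [0.41,0.16,0.33]] + [[-0.0, -0.0, 0.00], [-0.00, -0.0, 0.0], [0.00, 0.0, -0.0]] + [[0.00, 0.16, 0.02], [-0.00, -0.49, -0.06], [0.00, 0.03, 0.0]]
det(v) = 0.00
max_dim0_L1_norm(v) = 1.01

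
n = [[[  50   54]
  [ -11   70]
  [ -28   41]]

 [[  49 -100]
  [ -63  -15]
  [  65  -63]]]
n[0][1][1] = 70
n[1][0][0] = 49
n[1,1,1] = -15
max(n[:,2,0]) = 65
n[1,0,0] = 49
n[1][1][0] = -63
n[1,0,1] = -100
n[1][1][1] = -15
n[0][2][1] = 41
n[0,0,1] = 54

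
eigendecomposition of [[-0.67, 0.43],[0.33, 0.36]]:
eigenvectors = [[-0.96,  -0.35],[0.28,  -0.94]]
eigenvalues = [-0.79, 0.48]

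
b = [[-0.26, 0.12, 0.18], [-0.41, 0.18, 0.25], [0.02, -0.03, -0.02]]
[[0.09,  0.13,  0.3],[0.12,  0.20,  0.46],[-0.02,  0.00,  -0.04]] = b @ [[0.38,-0.51,-0.77], [0.3,-0.72,0.63], [0.87,0.47,0.12]]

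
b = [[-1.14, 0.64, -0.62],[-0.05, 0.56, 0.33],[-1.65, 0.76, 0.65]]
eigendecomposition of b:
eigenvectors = [[0.80,0.11,-0.4], [-0.07,-0.44,-0.91], [0.6,-0.89,0.13]]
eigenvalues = [-1.66, 1.24, 0.49]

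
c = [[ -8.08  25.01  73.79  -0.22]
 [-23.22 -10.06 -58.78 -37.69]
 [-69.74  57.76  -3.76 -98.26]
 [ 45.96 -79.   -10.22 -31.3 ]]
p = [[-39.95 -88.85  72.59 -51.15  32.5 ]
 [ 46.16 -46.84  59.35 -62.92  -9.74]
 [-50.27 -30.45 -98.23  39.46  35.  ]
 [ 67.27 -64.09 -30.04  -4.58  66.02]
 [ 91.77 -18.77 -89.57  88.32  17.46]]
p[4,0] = 91.77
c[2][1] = 57.76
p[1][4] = -9.74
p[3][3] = -4.58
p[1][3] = -62.92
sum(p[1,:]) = -13.990000000000007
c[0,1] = 25.01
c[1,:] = [-23.22, -10.06, -58.78, -37.69]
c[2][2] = -3.76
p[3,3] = -4.58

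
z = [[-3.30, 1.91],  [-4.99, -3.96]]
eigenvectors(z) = [[(-0.06-0.52j),(-0.06+0.52j)], [(0.85+0j),0.85-0.00j]]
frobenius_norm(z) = 7.42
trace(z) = -7.26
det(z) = 22.60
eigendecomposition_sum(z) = [[(-1.65+1.73j),(0.96+1.13j)], [(-2.5-2.95j),-1.98+1.34j]] + [[-1.65-1.73j, (0.96-1.13j)],  [(-2.5+2.95j), -1.98-1.34j]]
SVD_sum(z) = [[-1.7, -0.95],[-5.49, -3.08]] + [[-1.6, 2.86], [0.5, -0.88]]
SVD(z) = [[-0.30, -0.96], [-0.96, 0.3]] @ diag([6.582894022591893, 3.4329733886710962]) @ [[0.87,0.49], [0.49,-0.87]]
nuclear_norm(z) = 10.02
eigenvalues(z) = [(-3.63+3.07j), (-3.63-3.07j)]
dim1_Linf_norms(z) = [3.3, 4.99]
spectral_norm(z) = 6.58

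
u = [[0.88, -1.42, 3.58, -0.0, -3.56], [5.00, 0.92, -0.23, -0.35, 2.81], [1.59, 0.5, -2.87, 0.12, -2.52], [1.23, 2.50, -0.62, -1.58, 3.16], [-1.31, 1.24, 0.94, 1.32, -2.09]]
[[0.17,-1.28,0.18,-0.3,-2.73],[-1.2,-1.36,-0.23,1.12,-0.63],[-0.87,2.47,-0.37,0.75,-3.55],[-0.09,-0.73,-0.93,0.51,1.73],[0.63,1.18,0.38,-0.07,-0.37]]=u@[[-0.26, -0.13, -0.02, 0.21, -0.58], [0.12, 0.29, -0.14, 0.14, 0.11], [0.17, -0.56, 0.06, -0.1, 0.23], [-0.00, 0.34, 0.45, 0.06, 0.16], [0.01, -0.35, 0.06, -0.02, 0.81]]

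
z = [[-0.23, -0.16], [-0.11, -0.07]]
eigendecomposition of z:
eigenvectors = [[-0.91,0.56], [-0.42,-0.83]]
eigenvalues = [-0.3, 0.0]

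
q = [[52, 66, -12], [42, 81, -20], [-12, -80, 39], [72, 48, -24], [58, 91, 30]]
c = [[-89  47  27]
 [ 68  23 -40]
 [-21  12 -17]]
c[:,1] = [47, 23, 12]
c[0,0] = -89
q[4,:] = [58, 91, 30]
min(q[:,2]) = -24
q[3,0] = 72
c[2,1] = 12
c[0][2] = 27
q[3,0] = 72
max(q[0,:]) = 66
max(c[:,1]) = 47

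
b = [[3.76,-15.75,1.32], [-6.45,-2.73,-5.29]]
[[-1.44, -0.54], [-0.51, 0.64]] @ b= [[-1.93, 24.15, 0.96], [-6.05, 6.29, -4.06]]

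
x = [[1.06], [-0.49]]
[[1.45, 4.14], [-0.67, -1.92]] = x @[[1.37, 3.91]]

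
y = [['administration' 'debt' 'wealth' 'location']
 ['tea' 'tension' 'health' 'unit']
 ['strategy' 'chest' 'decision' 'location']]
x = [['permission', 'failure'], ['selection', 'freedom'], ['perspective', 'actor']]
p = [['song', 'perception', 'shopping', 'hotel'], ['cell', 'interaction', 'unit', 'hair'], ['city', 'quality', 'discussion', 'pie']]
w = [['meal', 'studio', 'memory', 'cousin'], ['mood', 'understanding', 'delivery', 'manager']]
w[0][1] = 'studio'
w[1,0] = 'mood'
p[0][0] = 'song'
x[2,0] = 'perspective'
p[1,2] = 'unit'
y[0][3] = 'location'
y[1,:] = ['tea', 'tension', 'health', 'unit']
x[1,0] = 'selection'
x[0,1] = 'failure'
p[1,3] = 'hair'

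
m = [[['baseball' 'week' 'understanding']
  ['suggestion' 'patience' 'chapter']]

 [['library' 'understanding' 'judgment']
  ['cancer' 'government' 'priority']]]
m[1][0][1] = 'understanding'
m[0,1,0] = 'suggestion'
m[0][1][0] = 'suggestion'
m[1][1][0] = 'cancer'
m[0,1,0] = 'suggestion'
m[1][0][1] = 'understanding'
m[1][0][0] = 'library'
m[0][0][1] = 'week'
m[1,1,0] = 'cancer'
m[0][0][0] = 'baseball'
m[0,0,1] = 'week'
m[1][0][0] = 'library'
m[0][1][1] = 'patience'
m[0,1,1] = 'patience'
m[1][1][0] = 'cancer'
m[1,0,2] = 'judgment'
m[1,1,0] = 'cancer'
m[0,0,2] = 'understanding'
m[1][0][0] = 'library'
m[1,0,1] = 'understanding'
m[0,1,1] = 'patience'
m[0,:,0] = ['baseball', 'suggestion']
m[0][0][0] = 'baseball'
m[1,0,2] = 'judgment'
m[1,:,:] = [['library', 'understanding', 'judgment'], ['cancer', 'government', 'priority']]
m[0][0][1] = 'week'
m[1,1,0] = 'cancer'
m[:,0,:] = [['baseball', 'week', 'understanding'], ['library', 'understanding', 'judgment']]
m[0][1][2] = 'chapter'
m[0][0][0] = 'baseball'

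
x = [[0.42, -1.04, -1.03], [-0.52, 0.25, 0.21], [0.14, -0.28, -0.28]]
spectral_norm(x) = 1.65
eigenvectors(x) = [[-0.78, 0.82, -0.07], [0.57, 0.54, -0.72], [-0.23, 0.18, 0.69]]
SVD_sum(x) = [[0.53,-1.02,-1.0], [-0.17,0.33,0.32], [0.15,-0.28,-0.28]] + [[-0.11, -0.02, -0.03],[-0.35, -0.08, -0.11],[-0.01, -0.0, -0.0]] + [[-0.00, -0.00, 0.00], [0.0, 0.0, -0.0], [0.00, 0.0, -0.0]]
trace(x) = 0.39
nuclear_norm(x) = 2.04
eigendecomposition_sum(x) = [[0.57, -0.67, -0.63], [-0.42, 0.49, 0.46], [0.17, -0.2, -0.19]] + [[-0.15, -0.37, -0.4], [-0.1, -0.24, -0.26], [-0.03, -0.08, -0.09]] + [[-0.0,0.0,0.00], [-0.0,0.0,0.01], [0.0,-0.00,-0.01]]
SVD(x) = [[-0.92, -0.30, -0.25], [0.3, -0.95, 0.06], [-0.25, -0.02, 0.97]] @ diag([1.6486845788730982, 0.3925905396421866, 0.0034391233608007566]) @ [[-0.35, 0.67, 0.66],[0.93, 0.20, 0.29],[0.06, 0.72, -0.7]]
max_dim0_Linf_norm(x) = 1.04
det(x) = 0.00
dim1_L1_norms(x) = [2.49, 0.98, 0.7]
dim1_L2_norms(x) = [1.52, 0.61, 0.42]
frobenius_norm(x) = 1.69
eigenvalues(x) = [0.87, -0.48, -0.01]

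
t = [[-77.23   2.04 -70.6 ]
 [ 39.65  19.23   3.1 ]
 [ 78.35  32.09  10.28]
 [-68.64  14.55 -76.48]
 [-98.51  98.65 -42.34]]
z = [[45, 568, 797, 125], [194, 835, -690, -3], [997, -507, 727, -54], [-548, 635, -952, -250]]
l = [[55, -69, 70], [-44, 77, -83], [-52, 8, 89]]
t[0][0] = -77.23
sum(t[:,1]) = 166.56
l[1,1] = 77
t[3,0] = -68.64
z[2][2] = 727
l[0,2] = 70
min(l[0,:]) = -69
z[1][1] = 835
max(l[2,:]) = 89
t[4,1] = 98.65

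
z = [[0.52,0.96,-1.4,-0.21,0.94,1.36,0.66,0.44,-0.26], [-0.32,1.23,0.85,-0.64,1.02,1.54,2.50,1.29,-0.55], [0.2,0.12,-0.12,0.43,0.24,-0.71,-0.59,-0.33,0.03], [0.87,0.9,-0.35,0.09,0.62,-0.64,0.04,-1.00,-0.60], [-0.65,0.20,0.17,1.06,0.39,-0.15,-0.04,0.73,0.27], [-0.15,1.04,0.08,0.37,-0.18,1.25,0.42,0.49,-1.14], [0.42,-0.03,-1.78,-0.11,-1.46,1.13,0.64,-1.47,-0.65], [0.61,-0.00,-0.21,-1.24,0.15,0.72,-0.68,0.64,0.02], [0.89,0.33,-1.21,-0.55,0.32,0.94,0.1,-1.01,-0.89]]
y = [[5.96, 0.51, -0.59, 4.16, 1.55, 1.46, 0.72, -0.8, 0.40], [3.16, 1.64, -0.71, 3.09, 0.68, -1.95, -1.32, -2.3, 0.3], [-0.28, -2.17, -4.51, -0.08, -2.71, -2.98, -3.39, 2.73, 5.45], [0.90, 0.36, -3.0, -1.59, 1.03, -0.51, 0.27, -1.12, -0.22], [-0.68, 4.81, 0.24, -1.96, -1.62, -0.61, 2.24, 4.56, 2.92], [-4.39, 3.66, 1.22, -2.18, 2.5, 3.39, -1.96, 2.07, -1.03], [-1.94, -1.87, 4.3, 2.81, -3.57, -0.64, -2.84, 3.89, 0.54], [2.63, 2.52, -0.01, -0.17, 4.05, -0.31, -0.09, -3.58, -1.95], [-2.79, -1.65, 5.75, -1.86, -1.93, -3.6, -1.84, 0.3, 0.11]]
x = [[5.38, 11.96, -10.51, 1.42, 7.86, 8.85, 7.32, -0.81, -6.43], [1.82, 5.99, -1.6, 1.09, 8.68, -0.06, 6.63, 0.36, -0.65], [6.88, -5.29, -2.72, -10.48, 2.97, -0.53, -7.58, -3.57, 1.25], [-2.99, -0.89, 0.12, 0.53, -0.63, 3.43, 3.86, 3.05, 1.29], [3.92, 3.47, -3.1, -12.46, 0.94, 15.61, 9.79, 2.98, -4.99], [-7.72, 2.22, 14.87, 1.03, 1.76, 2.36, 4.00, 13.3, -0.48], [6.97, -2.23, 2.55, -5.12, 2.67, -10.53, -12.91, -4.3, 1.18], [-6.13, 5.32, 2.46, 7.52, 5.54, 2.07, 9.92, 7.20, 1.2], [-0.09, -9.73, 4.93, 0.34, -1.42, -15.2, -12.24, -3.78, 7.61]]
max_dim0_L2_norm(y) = 9.2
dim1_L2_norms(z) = [2.57, 3.79, 1.13, 1.96, 1.55, 2.14, 3.12, 1.83, 2.34]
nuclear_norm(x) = 118.80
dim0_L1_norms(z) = [4.63, 4.81, 6.17, 4.7, 5.32, 8.44, 5.67, 7.4, 4.41]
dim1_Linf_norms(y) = [5.96, 3.16, 5.45, 3.0, 4.81, 4.39, 4.3, 4.05, 5.75]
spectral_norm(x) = 42.34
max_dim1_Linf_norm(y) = 5.96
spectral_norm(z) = 4.63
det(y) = 140264.51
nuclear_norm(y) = 55.43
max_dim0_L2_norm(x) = 26.39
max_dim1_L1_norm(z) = 9.94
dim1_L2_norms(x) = [22.81, 12.76, 16.54, 6.93, 23.8, 22.1, 19.77, 17.75, 23.96]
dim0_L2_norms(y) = [9.2, 7.54, 9.13, 7.03, 7.28, 6.36, 5.84, 8.23, 6.61]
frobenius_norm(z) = 7.19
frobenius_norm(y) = 22.65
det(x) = 155.83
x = y @ z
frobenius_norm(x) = 57.79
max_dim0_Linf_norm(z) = 2.5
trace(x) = 14.38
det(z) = -0.00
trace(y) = -3.04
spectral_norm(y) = 13.75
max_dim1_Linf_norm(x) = 15.61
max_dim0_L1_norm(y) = 22.73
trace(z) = 3.75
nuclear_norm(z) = 16.45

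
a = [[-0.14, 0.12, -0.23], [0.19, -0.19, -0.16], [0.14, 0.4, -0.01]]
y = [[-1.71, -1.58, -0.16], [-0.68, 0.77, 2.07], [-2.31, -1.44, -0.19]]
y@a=[[-0.08, 0.03, 0.65], [0.53, 0.60, 0.01], [0.02, -0.08, 0.76]]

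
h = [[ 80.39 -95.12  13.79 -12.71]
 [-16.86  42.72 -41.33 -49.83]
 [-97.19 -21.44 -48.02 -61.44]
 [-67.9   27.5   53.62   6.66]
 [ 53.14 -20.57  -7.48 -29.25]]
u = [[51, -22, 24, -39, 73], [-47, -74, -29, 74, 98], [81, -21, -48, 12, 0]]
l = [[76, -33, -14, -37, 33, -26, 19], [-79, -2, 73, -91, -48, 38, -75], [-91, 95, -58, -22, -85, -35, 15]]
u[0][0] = 51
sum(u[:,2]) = -53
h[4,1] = -20.57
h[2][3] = -61.44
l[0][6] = 19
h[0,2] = 13.79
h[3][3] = 6.66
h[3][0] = -67.9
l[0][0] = 76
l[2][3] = -22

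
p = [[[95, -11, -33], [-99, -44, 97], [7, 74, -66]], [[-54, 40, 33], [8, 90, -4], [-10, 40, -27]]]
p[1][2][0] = -10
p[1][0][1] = 40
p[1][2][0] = -10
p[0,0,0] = 95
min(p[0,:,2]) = -66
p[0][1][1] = -44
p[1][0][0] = -54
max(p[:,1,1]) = 90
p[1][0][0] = -54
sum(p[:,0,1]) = 29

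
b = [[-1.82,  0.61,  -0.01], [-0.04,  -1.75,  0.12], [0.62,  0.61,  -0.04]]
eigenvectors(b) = [[-0.02+0.00j, (0.89+0j), 0.89-0.00j],[-0.07+0.00j, (0.01+0.32j), (0.01-0.32j)],[-1.00+0.00j, (-0.3-0.15j), -0.30+0.15j]]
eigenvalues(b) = [(0.01+0j), (-1.81+0.22j), (-1.81-0.22j)]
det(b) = 0.04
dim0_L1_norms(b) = [2.48, 2.97, 0.17]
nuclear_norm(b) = 3.87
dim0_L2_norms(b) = [1.92, 1.95, 0.13]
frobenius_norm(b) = 2.74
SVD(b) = [[-0.8, -0.53, 0.29], [0.6, -0.69, 0.40], [-0.02, 0.49, 0.87]] @ diag([2.1031604942800928, 1.7600571982886026, 0.010704861138302062]) @ [[0.67, -0.74, 0.04], [0.74, 0.67, -0.06], [0.01, 0.07, 1.00]]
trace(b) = -3.61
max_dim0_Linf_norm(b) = 1.82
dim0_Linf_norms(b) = [1.82, 1.75, 0.12]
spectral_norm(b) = 2.10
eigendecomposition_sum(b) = [[0j, 0.00+0.00j, 0.00-0.00j],  [0.00+0.00j, 0j, -0j],  [0j, 0.01+0.00j, (0.01-0j)]] + [[(-0.91+0.03j), (0.3+2.44j), -0.01-0.17j],[-0.02-0.33j, (-0.88+0.13j), 0.06-0.00j],[(0.31+0.14j), (0.3-0.86j), -0.03+0.06j]] + [[-0.91-0.03j, (0.3-2.44j), (-0.01+0.17j)], [(-0.02+0.33j), (-0.88-0.13j), (0.06+0j)], [0.31-0.14j, (0.3+0.86j), (-0.03-0.06j)]]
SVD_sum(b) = [[-1.13, 1.24, -0.06], [0.86, -0.94, 0.05], [-0.02, 0.03, -0.0]] + [[-0.69, -0.63, 0.05],[-0.90, -0.81, 0.07],[0.64, 0.58, -0.05]] + [[0.0,0.0,0.00],[0.0,0.00,0.0],[0.0,0.00,0.01]]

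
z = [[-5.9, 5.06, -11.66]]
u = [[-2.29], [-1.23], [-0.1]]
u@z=[[13.51, -11.59, 26.70], [7.26, -6.22, 14.34], [0.59, -0.51, 1.17]]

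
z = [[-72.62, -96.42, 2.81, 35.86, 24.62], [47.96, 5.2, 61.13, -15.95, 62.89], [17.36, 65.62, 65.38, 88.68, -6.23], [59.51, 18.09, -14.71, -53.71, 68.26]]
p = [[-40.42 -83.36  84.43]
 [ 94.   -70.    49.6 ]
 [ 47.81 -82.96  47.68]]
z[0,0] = -72.62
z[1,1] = 5.2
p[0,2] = 84.43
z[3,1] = 18.09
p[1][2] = 49.6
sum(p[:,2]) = 181.71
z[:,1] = [-96.42, 5.2, 65.62, 18.09]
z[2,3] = 88.68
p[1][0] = 94.0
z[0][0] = -72.62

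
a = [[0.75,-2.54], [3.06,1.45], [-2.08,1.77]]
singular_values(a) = [3.83, 3.35]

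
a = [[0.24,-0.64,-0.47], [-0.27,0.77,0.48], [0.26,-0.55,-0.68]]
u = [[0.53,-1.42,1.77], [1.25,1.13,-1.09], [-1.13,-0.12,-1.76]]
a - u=[[-0.29, 0.78, -2.24], [-1.52, -0.36, 1.57], [1.39, -0.43, 1.08]]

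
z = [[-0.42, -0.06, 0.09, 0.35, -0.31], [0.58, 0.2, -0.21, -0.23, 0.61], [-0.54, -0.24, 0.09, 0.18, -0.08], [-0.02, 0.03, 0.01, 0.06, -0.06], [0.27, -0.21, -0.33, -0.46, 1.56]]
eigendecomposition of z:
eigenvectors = [[0.17+0.00j,-0.62+0.00j,0.12+0.00j,-0.31+0.17j,-0.31-0.17j], [-0.38+0.00j,(0.46+0j),-0.78+0.00j,0.26-0.26j,(0.26+0.26j)], [0.06+0.00j,(-0.64+0j),0.61+0.00j,(-0.79+0j),-0.79-0.00j], [0.03+0.00j,(-0.06+0j),-0.08+0.00j,-0.27+0.13j,(-0.27-0.13j)], [-0.91+0.00j,(0.01+0j),(-0.03+0j),-0.16-0.03j,-0.16+0.03j]]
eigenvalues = [(1.46+0j), (-0.24+0j), (0.27+0j), (-0+0.01j), (-0-0.01j)]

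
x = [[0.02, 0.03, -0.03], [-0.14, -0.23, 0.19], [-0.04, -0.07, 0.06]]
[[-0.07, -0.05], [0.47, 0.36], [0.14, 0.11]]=x @ [[-1.49,0.10], [-0.84,-0.42], [0.37,1.48]]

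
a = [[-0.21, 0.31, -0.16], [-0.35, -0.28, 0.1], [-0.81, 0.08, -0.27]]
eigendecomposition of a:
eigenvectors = [[-0.12-0.21j,-0.12+0.21j,(0.34+0j)],[(0.51-0.15j),0.51+0.15j,0.10+0.00j],[0.81+0.00j,0.81-0.00j,0.93+0.00j]]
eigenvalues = [(-0.1+0.2j), (-0.1-0.2j), (-0.56+0j)]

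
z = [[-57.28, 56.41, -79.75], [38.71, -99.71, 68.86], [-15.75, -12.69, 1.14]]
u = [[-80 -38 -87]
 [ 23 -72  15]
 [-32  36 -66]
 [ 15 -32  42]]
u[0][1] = -38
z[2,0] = -15.75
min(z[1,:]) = -99.71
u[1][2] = 15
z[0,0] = -57.28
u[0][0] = -80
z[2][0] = -15.75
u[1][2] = 15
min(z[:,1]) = -99.71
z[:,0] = [-57.28, 38.71, -15.75]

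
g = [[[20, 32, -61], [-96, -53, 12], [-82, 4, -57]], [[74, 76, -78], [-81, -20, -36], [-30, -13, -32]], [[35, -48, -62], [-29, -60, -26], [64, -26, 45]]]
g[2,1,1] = -60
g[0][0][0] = 20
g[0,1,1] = -53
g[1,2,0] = -30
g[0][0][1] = 32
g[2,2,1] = -26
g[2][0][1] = -48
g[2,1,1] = -60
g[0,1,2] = 12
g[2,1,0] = -29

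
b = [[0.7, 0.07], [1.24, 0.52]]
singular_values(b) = [1.51, 0.18]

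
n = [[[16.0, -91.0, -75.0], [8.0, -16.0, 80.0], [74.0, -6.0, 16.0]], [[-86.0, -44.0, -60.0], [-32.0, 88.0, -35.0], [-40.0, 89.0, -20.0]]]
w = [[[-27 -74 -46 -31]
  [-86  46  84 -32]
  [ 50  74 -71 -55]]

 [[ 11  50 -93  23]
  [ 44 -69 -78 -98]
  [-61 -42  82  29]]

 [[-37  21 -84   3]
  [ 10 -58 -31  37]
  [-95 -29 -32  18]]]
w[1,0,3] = 23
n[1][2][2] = -20.0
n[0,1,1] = -16.0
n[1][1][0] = -32.0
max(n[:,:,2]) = 80.0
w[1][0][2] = -93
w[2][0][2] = -84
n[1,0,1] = -44.0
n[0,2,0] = 74.0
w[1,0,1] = 50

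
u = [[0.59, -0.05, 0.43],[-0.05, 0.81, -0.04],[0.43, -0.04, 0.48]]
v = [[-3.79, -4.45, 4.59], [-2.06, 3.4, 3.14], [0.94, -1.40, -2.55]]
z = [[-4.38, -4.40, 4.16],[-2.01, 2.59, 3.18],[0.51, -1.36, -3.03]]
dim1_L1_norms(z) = [12.94, 7.78, 4.9]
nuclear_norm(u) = 1.88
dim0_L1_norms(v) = [6.79, 9.25, 10.28]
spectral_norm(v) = 7.75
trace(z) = -4.82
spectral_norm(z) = 7.88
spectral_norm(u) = 0.99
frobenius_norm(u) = 1.27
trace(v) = -2.94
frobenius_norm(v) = 9.50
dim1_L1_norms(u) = [1.07, 0.9, 0.95]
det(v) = 25.01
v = z + u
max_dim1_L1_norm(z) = 12.94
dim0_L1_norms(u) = [1.07, 0.9, 0.95]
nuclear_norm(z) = 13.91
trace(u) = 1.88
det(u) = 0.08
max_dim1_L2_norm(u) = 0.81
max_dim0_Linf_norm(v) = 4.59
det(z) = 40.97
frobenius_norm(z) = 9.38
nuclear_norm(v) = 13.80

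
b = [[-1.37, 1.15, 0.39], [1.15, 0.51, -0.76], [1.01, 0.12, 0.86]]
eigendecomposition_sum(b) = [[(-1.61+0j), (0.69+0j), (0.39+0j)], [(0.86-0j), (-0.37-0j), -0.21-0.00j], [(0.51-0j), -0.22-0.00j, (-0.12-0j)]] + [[(0.12+0.06j), 0.23-0.03j, 0.00+0.25j], [(0.15+0.25j), 0.44+0.20j, (-0.28+0.43j)], [0.25-0.18j, 0.17-0.49j, (0.49+0.25j)]] + [[(0.12-0.06j), (0.23+0.03j), 0.00-0.25j], [0.15-0.25j, (0.44-0.2j), (-0.28-0.43j)], [(0.25+0.18j), 0.17+0.49j, (0.49-0.25j)]]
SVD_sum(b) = [[-1.59, 0.48, 0.3], [1.01, -0.3, -0.19], [0.72, -0.22, -0.14]] + [[0.02, -0.0, 0.12], [-0.10, 0.0, -0.53], [0.19, -0.00, 1.01]] + [[0.20, 0.67, -0.03],[0.24, 0.81, -0.04],[0.1, 0.34, -0.02]]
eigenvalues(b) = [(-2.11+0j), (1.05+0.51j), (1.05-0.51j)]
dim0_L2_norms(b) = [2.05, 1.26, 1.21]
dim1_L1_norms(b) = [2.91, 2.42, 1.99]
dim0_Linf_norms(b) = [1.37, 1.15, 0.86]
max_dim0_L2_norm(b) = 2.05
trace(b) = -0.00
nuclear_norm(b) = 4.47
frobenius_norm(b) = 2.70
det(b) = -2.89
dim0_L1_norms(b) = [3.53, 1.78, 2.01]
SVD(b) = [[-0.79,  0.11,  0.61], [0.5,  -0.46,  0.73], [0.36,  0.88,  0.31]] @ diag([2.1407598719473837, 1.1692652570829365, 1.1557534032995955]) @ [[0.94, -0.28, -0.18], [0.19, -0.0, 0.98], [0.28, 0.96, -0.05]]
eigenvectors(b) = [[0.85+0.00j, (-0.14-0.28j), -0.14+0.28j], [-0.45+0.00j, (0.06-0.65j), 0.06+0.65j], [(-0.27+0j), (-0.69+0j), (-0.69-0j)]]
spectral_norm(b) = 2.14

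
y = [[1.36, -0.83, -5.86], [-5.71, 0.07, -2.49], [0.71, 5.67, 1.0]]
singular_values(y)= [7.18, 5.68, 5.05]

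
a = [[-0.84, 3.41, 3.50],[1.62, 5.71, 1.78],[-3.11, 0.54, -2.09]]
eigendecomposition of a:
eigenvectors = [[0.11+0.65j, 0.11-0.65j, 0.40+0.00j], [0.18-0.07j, (0.18+0.07j), 0.91+0.00j], [(-0.73+0j), (-0.73-0j), (-0.09+0j)]]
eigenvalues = [(-1.73+2.83j), (-1.73-2.83j), (6.24+0j)]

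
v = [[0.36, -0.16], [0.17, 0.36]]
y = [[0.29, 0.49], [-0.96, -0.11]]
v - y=[[0.07,-0.65], [1.13,0.47]]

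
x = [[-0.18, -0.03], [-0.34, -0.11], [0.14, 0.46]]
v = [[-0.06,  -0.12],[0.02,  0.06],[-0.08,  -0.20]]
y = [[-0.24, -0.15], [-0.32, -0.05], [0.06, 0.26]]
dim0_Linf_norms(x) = [0.34, 0.46]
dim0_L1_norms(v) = [0.16, 0.38]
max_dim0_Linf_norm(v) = 0.2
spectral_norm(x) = 0.55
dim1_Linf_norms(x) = [0.18, 0.34, 0.46]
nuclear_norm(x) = 0.85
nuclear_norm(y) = 0.68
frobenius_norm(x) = 0.63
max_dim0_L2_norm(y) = 0.4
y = x + v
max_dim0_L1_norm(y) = 0.62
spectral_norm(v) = 0.26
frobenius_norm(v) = 0.26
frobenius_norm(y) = 0.51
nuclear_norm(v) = 0.27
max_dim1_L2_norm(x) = 0.48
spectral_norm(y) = 0.45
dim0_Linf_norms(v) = [0.08, 0.2]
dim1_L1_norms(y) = [0.39, 0.37, 0.32]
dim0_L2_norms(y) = [0.4, 0.3]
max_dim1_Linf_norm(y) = 0.32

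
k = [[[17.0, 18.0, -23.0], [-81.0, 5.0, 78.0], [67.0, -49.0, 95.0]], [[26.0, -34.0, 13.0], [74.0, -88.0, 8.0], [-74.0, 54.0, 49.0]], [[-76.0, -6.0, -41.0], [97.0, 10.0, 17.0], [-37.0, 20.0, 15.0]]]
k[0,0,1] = 18.0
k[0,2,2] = 95.0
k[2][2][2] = 15.0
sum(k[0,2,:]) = 113.0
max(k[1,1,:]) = 74.0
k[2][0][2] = -41.0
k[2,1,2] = 17.0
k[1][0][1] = -34.0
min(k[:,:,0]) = -81.0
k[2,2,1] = 20.0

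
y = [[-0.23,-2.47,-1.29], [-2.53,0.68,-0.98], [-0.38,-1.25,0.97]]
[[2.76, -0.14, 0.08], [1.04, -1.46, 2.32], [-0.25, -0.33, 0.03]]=y @[[-0.16, 0.61, -0.83], [-0.56, 0.03, 0.12], [-1.04, -0.06, -0.14]]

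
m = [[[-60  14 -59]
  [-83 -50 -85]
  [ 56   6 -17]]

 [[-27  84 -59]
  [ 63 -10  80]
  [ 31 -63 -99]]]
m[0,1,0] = -83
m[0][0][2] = -59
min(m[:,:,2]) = -99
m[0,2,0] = 56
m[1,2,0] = 31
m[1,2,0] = 31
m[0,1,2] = -85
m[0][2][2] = -17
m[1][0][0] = -27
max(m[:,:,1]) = 84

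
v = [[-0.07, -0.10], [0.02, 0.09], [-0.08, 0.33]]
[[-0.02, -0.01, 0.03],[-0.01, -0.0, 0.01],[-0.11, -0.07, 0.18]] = v @ [[0.58, 0.39, -0.92],  [-0.20, -0.13, 0.32]]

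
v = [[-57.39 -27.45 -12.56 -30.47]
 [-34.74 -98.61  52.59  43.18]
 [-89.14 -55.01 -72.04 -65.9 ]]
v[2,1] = -55.01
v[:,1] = [-27.45, -98.61, -55.01]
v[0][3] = -30.47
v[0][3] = -30.47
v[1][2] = 52.59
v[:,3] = [-30.47, 43.18, -65.9]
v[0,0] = -57.39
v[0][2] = -12.56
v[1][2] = 52.59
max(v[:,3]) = 43.18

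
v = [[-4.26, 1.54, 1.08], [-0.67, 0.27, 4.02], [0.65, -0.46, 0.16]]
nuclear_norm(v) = 8.84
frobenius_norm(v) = 6.25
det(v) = -3.73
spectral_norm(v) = 5.24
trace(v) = -3.83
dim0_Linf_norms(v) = [4.26, 1.54, 4.02]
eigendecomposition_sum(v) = [[-4.45+0.00j, (1.58-0j), (-0.37+0j)],  [(-1.24+0j), (0.44-0j), -0.10+0.00j],  [0.56-0.00j, (-0.2+0j), 0.05-0.00j]] + [[0.10-0.07j, (-0.02+0.19j), 0.73-0.10j], [0.28-0.17j, (-0.08+0.55j), 2.06-0.16j], [(0.04+0.07j), -0.13-0.02j, 0.06+0.49j]] + [[(0.1+0.07j), -0.02-0.19j, (0.73+0.1j)],[0.28+0.17j, (-0.08-0.55j), (2.06+0.16j)],[(0.04-0.07j), -0.13+0.02j, 0.06-0.49j]]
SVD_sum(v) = [[-3.18, 1.18, 2.58],[-2.24, 0.83, 1.82],[0.39, -0.14, -0.31]] + [[-1.07, 0.39, -1.50], [1.57, -0.58, 2.2], [0.34, -0.12, 0.47]] + [[-0.01, -0.04, 0.0], [0.01, 0.02, -0.00], [-0.07, -0.19, 0.00]]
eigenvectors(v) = [[(0.96+0j), -0.33+0.02j, -0.33-0.02j], [(0.27+0j), -0.92+0.00j, (-0.92-0j)], [-0.12+0.00j, -0.01-0.22j, -0.01+0.22j]]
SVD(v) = [[-0.81,0.55,0.18], [-0.57,-0.81,-0.09], [0.10,-0.17,0.98]] @ diag([5.239863377009016, 3.395201283875595, 0.20961877837919565]) @ [[0.75, -0.28, -0.60], [-0.57, 0.21, -0.80], [-0.35, -0.94, 0.00]]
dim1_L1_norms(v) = [6.88, 4.96, 1.27]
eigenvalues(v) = [(-3.97+0j), (0.07+0.97j), (0.07-0.97j)]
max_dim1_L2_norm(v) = 4.66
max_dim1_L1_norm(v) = 6.88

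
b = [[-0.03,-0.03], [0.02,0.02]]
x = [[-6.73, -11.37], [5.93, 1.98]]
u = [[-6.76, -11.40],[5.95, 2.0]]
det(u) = 54.31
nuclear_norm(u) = 17.99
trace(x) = -4.75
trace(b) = -0.01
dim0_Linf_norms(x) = [6.73, 11.37]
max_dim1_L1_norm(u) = 18.16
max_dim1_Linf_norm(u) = 11.4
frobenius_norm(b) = 0.05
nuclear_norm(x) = 17.94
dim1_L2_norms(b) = [0.04, 0.03]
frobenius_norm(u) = 14.66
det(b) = 0.00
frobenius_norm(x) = 14.62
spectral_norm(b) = 0.05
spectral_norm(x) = 14.10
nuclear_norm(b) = 0.05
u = b + x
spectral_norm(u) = 14.15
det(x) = 54.10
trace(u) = -4.76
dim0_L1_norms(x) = [12.66, 13.35]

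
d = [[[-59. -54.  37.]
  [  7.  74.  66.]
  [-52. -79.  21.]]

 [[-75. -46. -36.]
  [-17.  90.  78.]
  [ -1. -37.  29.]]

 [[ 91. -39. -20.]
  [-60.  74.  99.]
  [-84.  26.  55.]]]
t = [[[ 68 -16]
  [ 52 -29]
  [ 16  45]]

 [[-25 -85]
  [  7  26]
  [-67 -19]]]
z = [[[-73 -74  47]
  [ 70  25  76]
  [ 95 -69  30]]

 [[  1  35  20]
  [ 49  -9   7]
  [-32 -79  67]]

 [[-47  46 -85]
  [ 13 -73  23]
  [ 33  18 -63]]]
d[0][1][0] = 7.0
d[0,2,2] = 21.0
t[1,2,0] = -67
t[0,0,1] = -16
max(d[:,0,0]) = 91.0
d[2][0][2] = -20.0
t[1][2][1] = -19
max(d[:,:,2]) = 99.0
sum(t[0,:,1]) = 0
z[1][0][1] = 35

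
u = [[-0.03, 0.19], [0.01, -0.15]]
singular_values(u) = [0.24, 0.01]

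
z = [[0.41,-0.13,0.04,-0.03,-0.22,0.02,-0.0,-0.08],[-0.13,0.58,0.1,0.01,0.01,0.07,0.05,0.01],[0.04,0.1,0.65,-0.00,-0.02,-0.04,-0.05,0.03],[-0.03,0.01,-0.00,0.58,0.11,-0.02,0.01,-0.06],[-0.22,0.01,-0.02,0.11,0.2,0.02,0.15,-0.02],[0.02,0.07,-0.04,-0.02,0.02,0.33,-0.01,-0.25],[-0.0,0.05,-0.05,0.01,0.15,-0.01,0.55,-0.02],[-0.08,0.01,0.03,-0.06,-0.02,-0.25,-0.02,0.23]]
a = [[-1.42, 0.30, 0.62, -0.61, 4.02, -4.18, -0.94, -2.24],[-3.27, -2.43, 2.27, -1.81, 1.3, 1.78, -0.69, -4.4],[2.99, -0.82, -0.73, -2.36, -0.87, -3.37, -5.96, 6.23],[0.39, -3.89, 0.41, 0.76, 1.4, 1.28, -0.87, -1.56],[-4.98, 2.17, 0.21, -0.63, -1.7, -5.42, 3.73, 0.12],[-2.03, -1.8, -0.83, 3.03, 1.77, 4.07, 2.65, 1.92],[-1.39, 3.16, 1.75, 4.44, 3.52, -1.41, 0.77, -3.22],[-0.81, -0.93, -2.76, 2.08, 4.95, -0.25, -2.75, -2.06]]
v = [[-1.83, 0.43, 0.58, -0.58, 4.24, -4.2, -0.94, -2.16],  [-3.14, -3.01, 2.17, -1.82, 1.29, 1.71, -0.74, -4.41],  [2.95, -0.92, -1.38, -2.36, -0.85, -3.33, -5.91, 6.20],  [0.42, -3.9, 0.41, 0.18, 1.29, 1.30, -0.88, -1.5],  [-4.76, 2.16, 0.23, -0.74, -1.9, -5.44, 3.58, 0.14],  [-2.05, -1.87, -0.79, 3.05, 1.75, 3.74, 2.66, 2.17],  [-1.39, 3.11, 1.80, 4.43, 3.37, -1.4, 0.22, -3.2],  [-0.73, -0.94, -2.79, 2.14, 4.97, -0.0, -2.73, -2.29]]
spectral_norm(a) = 12.70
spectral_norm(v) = 12.55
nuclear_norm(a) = 51.75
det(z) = -0.00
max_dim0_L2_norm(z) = 0.66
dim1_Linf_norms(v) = [4.24, 4.41, 6.2, 3.9, 5.44, 3.74, 4.43, 4.97]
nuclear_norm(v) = 51.65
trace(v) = -6.27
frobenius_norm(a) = 21.23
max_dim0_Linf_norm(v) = 6.2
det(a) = 538537.23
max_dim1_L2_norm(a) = 10.11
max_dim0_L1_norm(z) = 0.96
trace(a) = -2.74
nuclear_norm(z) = 3.53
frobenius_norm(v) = 21.23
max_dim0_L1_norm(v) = 22.07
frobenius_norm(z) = 1.47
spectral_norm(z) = 0.76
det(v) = 486364.60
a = v + z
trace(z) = 3.53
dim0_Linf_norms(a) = [4.98, 3.89, 2.76, 4.44, 4.95, 5.42, 5.96, 6.23]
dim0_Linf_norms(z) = [0.41, 0.58, 0.65, 0.58, 0.22, 0.33, 0.55, 0.25]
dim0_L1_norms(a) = [17.28, 15.5, 9.58, 15.72, 19.53, 21.76, 18.36, 21.75]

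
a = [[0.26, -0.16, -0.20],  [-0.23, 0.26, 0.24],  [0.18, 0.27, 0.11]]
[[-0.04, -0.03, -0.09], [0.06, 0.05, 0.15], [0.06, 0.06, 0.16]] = a @ [[0.08, 0.08, 0.22], [0.08, 0.07, 0.21], [0.22, 0.21, 0.59]]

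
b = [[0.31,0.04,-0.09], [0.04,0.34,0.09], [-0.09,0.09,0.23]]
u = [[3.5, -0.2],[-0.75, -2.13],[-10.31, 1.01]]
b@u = [[1.98, -0.24], [-1.04, -0.64], [-2.75, 0.06]]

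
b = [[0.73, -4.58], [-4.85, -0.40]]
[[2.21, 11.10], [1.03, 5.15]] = b @ [[-0.17, -0.85],[-0.51, -2.56]]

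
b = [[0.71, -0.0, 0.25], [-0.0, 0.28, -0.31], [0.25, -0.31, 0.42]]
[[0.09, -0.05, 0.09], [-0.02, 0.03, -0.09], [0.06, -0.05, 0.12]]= b @ [[0.10, -0.06, 0.05],[0.0, 0.07, -0.05],[0.08, -0.02, 0.23]]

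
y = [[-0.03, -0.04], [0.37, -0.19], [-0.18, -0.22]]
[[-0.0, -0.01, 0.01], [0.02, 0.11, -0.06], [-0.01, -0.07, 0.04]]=y@[[0.06, 0.34, -0.19], [0.01, 0.06, -0.03]]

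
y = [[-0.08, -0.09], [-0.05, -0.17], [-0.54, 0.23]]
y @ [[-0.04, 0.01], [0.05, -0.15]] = [[-0.00, 0.01], [-0.01, 0.02], [0.03, -0.04]]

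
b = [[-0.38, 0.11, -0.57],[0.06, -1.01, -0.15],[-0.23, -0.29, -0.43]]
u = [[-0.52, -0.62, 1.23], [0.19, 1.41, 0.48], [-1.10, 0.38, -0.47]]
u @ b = [[-0.12,0.21,-0.14], [-0.10,-1.54,-0.53], [0.55,-0.37,0.77]]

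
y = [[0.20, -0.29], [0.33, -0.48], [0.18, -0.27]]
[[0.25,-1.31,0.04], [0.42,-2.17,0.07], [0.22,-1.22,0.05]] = y @ [[2.07, -0.17, -2.03],[0.55, 4.41, -1.54]]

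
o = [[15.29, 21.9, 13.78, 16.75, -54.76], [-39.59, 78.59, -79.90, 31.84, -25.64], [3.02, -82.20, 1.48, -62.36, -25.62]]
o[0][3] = 16.75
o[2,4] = -25.62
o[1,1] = 78.59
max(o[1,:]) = 78.59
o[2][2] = 1.48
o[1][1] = 78.59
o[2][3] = -62.36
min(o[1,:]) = -79.9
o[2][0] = 3.02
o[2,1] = -82.2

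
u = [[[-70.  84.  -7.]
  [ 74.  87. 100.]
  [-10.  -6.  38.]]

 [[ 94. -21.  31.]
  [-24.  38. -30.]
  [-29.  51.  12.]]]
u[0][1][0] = 74.0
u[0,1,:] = [74.0, 87.0, 100.0]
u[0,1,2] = 100.0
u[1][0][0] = 94.0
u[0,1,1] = 87.0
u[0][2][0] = -10.0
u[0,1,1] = 87.0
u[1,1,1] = 38.0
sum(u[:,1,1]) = 125.0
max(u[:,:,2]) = 100.0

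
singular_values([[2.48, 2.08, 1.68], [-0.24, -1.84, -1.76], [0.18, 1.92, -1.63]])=[4.28, 2.47, 1.33]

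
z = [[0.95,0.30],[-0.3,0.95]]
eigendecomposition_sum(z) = [[(0.48+0.15j), (0.15-0.48j)],[(-0.15+0.47j), (0.48+0.15j)]] + [[(0.48-0.15j), (0.15+0.48j)], [(-0.15-0.47j), (0.48-0.15j)]]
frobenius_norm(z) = 1.41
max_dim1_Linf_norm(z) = 0.95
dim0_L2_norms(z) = [1.0, 1.0]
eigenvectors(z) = [[0.71+0.00j, 0.71-0.00j], [0.00+0.71j, -0.71j]]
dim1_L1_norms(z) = [1.25, 1.25]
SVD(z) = [[-0.95, 0.30], [0.3, 0.95]] @ diag([0.9962429422585637, 0.9962429422585637]) @ [[-1.00, -0.00], [0.00, 1.00]]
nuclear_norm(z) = 1.99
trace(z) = 1.90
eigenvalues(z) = [(0.95+0.3j), (0.95-0.3j)]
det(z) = 0.99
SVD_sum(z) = [[0.95, 0.0], [-0.3, 0.0]] + [[0.0, 0.3],[0.00, 0.95]]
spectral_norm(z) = 1.00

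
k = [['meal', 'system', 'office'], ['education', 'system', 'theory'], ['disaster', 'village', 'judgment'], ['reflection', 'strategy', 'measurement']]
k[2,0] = 'disaster'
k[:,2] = ['office', 'theory', 'judgment', 'measurement']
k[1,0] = 'education'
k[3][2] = 'measurement'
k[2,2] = 'judgment'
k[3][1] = 'strategy'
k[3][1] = 'strategy'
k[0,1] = 'system'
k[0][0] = 'meal'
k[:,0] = ['meal', 'education', 'disaster', 'reflection']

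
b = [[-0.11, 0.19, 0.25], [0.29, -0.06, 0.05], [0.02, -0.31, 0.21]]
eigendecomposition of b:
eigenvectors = [[(-0.73+0j), (-0.25+0.46j), (-0.25-0.46j)], [(0.6+0j), -0.01+0.50j, (-0.01-0.5j)], [(0.34+0j), -0.69+0.00j, (-0.69-0j)]]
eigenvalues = [(-0.38+0j), (0.21+0.21j), (0.21-0.21j)]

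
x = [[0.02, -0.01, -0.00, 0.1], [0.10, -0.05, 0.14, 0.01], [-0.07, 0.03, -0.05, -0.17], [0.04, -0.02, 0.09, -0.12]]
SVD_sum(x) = [[0.04, -0.02, 0.03, 0.08], [0.04, -0.02, 0.04, 0.09], [-0.08, 0.04, -0.06, -0.16], [-0.02, 0.01, -0.02, -0.04]] + [[-0.02, 0.01, -0.03, 0.02],[0.06, -0.03, 0.1, -0.08],[0.01, -0.00, 0.01, -0.01],[0.06, -0.03, 0.11, -0.08]] + [[-0.00, -0.00, -0.00, 0.0], [-0.0, -0.00, -0.00, 0.0], [-0.00, -0.0, -0.0, 0.0], [0.00, 0.0, 0.0, -0.00]] + [[0.0, -0.00, -0.00, -0.0], [-0.00, 0.0, 0.00, 0.00], [-0.0, 0.00, 0.00, 0.00], [0.00, -0.00, -0.00, -0.0]]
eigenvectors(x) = [[0.31-0.10j, 0.31+0.10j, (0.73+0j), -0.46+0.00j], [0.21+0.49j, 0.21-0.49j, (-0.27+0j), -0.88+0.00j], [(-0.59+0j), (-0.59-0j), (-0.61+0j), (0.04+0j)], [-0.26+0.44j, -0.26-0.44j, -0.17+0.00j, 0.02+0.00j]]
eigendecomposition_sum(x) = [[0.01-0.03j, -0.00+0.01j, 0.00-0.04j, (0.05+0j)], [0.05+0.01j, (-0.02-0j), 0.07-0.01j, 0.08j], [(-0.03+0.05j), 0.01-0.02j, -0.03+0.08j, (-0.08-0.03j)], [0.02+0.05j, -0.01-0.02j, 0.04+0.05j, -0.06+0.05j]] + [[0.01+0.03j, (-0-0.01j), 0.00+0.04j, (0.05-0j)], [(0.05-0.01j), (-0.02+0j), (0.07+0.01j), 0.00-0.08j], [-0.03-0.05j, 0.01+0.02j, (-0.03-0.08j), (-0.08+0.03j)], [0.02-0.05j, -0.01+0.02j, 0.04-0.05j, (-0.06-0.05j)]] + [[0j,(-0-0j),0.00-0.00j,0j], [-0.00-0.00j,0.00+0.00j,(-0+0j),-0.00-0.00j], [(-0-0j),0.00+0.00j,(-0+0j),(-0-0j)], [(-0-0j),0j,(-0+0j),(-0-0j)]] + [[(-0-0j), (-0+0j), (-0-0j), 0j], [(-0-0j), -0.00+0.00j, (-0-0j), 0j], [0.00+0.00j, 0.00-0.00j, 0j, -0.00-0.00j], [0j, -0j, 0.00+0.00j, (-0-0j)]]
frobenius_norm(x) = 0.32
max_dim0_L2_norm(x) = 0.23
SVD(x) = [[-0.38, 0.2, -0.54, 0.72], [-0.43, -0.68, -0.45, -0.38], [0.79, -0.10, -0.61, -0.01], [0.2, -0.7, 0.37, 0.58]] @ diag([0.24272340105317072, 0.2132550846708981, 0.0027150217009842977, 0.0004980967305005683]) @ [[-0.41, 0.19, -0.34, -0.83], [-0.40, 0.2, -0.72, 0.53], [0.39, 0.92, 0.04, -0.00], [0.73, -0.28, -0.61, -0.17]]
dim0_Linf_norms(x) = [0.1, 0.05, 0.14, 0.17]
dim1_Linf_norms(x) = [0.1, 0.14, 0.17, 0.12]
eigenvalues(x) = [(-0.1+0.09j), (-0.1-0.09j), 0j, (-0+0j)]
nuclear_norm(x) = 0.46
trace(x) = -0.20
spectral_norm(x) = 0.24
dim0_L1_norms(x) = [0.23, 0.11, 0.28, 0.4]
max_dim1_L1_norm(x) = 0.32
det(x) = -0.00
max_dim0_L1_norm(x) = 0.4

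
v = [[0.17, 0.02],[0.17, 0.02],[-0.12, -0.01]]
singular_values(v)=[0.27, 0.0]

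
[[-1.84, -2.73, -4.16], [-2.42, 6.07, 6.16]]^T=[[-1.84, -2.42], [-2.73, 6.07], [-4.16, 6.16]]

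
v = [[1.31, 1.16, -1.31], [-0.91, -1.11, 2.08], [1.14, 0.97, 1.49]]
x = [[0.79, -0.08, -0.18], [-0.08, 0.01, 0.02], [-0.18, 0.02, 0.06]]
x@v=[[0.90, 0.83, -1.47], [-0.09, -0.08, 0.16], [-0.19, -0.17, 0.37]]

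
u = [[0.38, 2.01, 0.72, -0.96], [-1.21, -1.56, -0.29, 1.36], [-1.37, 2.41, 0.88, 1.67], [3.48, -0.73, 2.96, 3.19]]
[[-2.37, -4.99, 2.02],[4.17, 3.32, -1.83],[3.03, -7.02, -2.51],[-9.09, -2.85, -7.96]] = u@ [[-2.44, 0.03, -1.04],  [-0.19, -2.23, -0.34],  [-0.80, -1.18, 1.07],  [0.51, -0.34, -2.43]]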